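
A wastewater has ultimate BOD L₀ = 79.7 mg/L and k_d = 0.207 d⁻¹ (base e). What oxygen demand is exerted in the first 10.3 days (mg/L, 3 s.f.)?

y ≈ 70.2 mg/L

y_t = L₀(1 − e^(−k_d t)) = 79.7 × (1 − e^(−0.207×10.3))
= 79.7 × (1 − 0.1186) = 79.7 × 0.8814 = 70.25 mg/L.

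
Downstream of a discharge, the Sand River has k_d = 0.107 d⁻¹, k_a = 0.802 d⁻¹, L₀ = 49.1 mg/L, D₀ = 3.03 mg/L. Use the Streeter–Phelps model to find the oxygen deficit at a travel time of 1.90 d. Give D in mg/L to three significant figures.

D ≈ 5.18 mg/L

k_d L₀/(k_a−k_d) = 0.107×49.1/(0.802−0.107) = 5.254/0.6950 = 7.559 mg/L.
e^(−k_d t) = e^(−0.107×1.900) = 0.8160; e^(−k_a t) = e^(−0.802×1.900) = 0.2179.
D = 7.559 × (0.8160 − 0.2179) + 3.03 × 0.2179 = 4.522 + 0.6602 = 5.182 mg/L.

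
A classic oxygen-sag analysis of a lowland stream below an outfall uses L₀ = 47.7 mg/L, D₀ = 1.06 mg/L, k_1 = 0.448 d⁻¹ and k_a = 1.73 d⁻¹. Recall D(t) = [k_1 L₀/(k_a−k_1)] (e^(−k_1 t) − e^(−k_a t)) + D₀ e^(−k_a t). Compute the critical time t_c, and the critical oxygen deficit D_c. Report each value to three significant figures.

At the critical point dD/dt = 0, so k_1 L₀ e^(−k_1 t) = k_a D. Substituting D(t) from the Streeter–Phelps equation and solving for t gives
t_c = ln[(k_a/k_1)(1 − D₀(k_a−k_1)/(k_1 L₀))] / (k_a−k_1).
Here k_a−k_1 = 1.282 d⁻¹ and 1 − D₀(k_a−k_1)/(k_1 L₀) = 1 − 1.06×1.282/(0.448×47.7) = 0.9364, so
t_c = ln(3.862 × 0.9364) / 1.282 = 1.285 / 1.282 = 1.003 d.
D_c = (k_1/k_a) L₀ e^(−k_1 t_c) = (0.448/1.73) × 47.7 × e^(−0.448×1.003) = 0.2590 × 47.7 × 0.6382 = 7.883 mg/L.

t_c ≈ 1.00 d; D_c ≈ 7.88 mg/L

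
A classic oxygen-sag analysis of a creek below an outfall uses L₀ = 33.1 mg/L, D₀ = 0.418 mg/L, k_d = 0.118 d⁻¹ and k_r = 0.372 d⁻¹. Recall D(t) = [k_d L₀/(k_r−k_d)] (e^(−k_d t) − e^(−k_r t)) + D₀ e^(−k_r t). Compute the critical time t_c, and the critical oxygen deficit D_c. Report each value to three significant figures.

At the critical point dD/dt = 0, so k_d L₀ e^(−k_d t) = k_r D. Substituting D(t) from the Streeter–Phelps equation and solving for t gives
t_c = ln[(k_r/k_d)(1 − D₀(k_r−k_d)/(k_d L₀))] / (k_r−k_d).
Here k_r−k_d = 0.2540 d⁻¹ and 1 − D₀(k_r−k_d)/(k_d L₀) = 1 − 0.418×0.2540/(0.118×33.1) = 0.9728, so
t_c = ln(3.153 × 0.9728) / 0.2540 = 1.121 / 0.2540 = 4.412 d.
L(t_c) = L₀ e^(−k_d t_c) = 33.1 × 0.5942 = 19.67 mg/L, and at the critical point k_r D_c = k_d L, so D_c = (0.118/0.372) × 19.67 = 6.238 mg/L.

t_c ≈ 4.41 d; D_c ≈ 6.24 mg/L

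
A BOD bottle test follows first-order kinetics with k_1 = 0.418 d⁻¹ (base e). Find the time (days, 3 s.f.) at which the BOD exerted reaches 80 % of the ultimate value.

t ≈ 3.85 d

y/L₀ = 1 − e^(−k_1 t) = 0.80 ⇒ e^(−k_1 t) = 0.200
t = −ln(0.200) / 0.418 = 1.609 / 0.418 = 3.850 d.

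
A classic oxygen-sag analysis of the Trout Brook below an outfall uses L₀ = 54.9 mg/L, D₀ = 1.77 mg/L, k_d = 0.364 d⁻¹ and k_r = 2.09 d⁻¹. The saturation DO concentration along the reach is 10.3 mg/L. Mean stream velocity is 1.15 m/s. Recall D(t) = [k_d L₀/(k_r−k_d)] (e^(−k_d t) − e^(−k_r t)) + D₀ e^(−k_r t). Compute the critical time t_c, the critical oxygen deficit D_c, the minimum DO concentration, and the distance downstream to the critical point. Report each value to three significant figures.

t_c ≈ 0.916 d; D_c ≈ 6.85 mg/L; min DO ≈ 3.45 mg/L; x_c ≈ 91.1 km

At the critical point dD/dt = 0, so k_d L₀ e^(−k_d t) = k_r D. Substituting D(t) from the Streeter–Phelps equation and solving for t gives
t_c = ln[(k_r/k_d)(1 − D₀(k_r−k_d)/(k_d L₀))] / (k_r−k_d).
Here k_r−k_d = 1.726 d⁻¹ and 1 − D₀(k_r−k_d)/(k_d L₀) = 1 − 1.77×1.726/(0.364×54.9) = 0.8471, so
t_c = ln(5.742 × 0.8471) / 1.726 = 1.582 / 1.726 = 0.9165 d.
L(t_c) = L₀ e^(−k_d t_c) = 54.9 × 0.7163 = 39.33 mg/L, and at the critical point k_r D_c = k_d L, so D_c = (0.364/2.09) × 39.33 = 6.849 mg/L.
Minimum DO = C_s − D_c = 10.3 − 6.849 = 3.451 mg/L.
x_c = v t_c = 1.15 m/s × 0.9165 d × 86400 s/d = 91060 m ≈ 91.1 km.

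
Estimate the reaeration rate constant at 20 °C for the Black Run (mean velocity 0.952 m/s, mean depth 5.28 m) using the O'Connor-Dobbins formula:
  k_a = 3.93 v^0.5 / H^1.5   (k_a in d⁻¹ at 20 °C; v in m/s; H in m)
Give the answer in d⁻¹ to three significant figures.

k_a ≈ 0.316 d⁻¹

k_a = 3.93 × 0.952^0.5 / 5.28^1.5 = 3.93 × 0.9757 / 12.13 = 0.3161 d⁻¹.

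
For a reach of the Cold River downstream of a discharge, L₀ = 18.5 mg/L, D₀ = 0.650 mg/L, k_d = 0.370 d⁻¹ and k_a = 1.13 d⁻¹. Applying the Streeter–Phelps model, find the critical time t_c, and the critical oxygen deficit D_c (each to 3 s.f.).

With k_a/k_d = 3.054 and 1 − D₀(k_a−k_d)/(k_d L₀) = 0.9278,
t_c = ln(3.054 × 0.9278) / (1.13 − 0.370) = ln(2.834) / 0.7600 = 1.042/0.7600 = 1.370 d.
D_c = (k_d/k_a) L₀ e^(−k_d t_c) = (0.370/1.13) × 18.5 × e^(−0.370×1.370) = 0.3274 × 18.5 × 0.6023 = 3.648 mg/L.

t_c ≈ 1.37 d; D_c ≈ 3.65 mg/L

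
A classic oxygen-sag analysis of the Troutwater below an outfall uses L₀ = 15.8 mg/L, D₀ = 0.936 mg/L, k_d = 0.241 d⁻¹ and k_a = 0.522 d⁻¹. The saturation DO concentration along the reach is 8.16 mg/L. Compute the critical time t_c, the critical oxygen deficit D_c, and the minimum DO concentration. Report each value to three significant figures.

At the critical point dD/dt = 0, so k_d L₀ e^(−k_d t) = k_a D. Substituting D(t) from the Streeter–Phelps equation and solving for t gives
t_c = ln[(k_a/k_d)(1 − D₀(k_a−k_d)/(k_d L₀))] / (k_a−k_d).
Here k_a−k_d = 0.2810 d⁻¹ and 1 − D₀(k_a−k_d)/(k_d L₀) = 1 − 0.936×0.2810/(0.241×15.8) = 0.9309, so
t_c = ln(2.166 × 0.9309) / 0.2810 = 0.7013 / 0.2810 = 2.496 d.
L(t_c) = L₀ e^(−k_d t_c) = 15.8 × 0.5480 = 8.659 mg/L, and at the critical point k_a D_c = k_d L, so D_c = (0.241/0.522) × 8.659 = 3.998 mg/L.
Minimum DO = C_s − D_c = 8.16 − 3.998 = 4.162 mg/L.

t_c ≈ 2.50 d; D_c ≈ 4.00 mg/L; min DO ≈ 4.16 mg/L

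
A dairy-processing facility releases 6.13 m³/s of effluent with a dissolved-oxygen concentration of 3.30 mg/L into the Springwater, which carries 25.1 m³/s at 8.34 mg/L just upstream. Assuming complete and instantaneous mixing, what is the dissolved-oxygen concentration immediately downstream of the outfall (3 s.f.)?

7.35 mg/L

Flow-weighted mixing: C = (Q_r C_r + Q_w C_w)/(Q_r + Q_w)
= (25.1×8.34 + 6.13×3.30)/(25.1 + 6.13) = 229.6/31.23 = 7.351 mg/L.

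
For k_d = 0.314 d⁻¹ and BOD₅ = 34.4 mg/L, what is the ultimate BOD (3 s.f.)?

BOD₅ = L₀(1 − e^(−5k_d)) ⇒ L₀ = BOD₅ / (1 − e^(−5×0.314))
= 34.4 / (1 − 0.2080) = 34.4 / 0.7920 = 43.44 mg/L.

L₀ ≈ 43.4 mg/L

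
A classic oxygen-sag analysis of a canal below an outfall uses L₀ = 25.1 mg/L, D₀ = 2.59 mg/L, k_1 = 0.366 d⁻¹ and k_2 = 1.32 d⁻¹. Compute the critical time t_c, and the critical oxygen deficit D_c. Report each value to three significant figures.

t_c ≈ 1.02 d; D_c ≈ 4.80 mg/L

t_c = [1/(k_2−k_1)] ln[(k_2/k_1)(1 − D₀(k_2−k_1)/(k_1 L₀))]
= [1/(1.32−0.366)] ln[(1.32/0.366)(1 − 2.59×0.9540/(0.366×25.1))]
= (1/0.9540) ln[3.607 × 0.7310] = 1.048 × ln(2.637) = 1.048 × 0.9695 = 1.016 d.
L(t_c) = L₀ e^(−k_1 t_c) = 25.1 × 0.6894 = 17.30 mg/L, and at the critical point k_2 D_c = k_1 L, so D_c = (0.366/1.32) × 17.30 = 4.798 mg/L.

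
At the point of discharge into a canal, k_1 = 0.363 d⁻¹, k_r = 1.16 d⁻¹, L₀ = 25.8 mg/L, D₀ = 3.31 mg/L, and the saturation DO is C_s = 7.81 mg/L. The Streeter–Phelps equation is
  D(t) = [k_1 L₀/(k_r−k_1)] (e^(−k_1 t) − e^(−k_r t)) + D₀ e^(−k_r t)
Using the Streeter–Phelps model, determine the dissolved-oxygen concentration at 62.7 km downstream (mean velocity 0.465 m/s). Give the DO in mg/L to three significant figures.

DO ≈ 2.52 mg/L

Travel time t = x/v = 62.7 km / (0.465 m/s) = 62700 m / 0.465 m/s = 134800 s = 1.561 d.
k_1 L₀/(k_r−k_1) = 0.363×25.8/(1.16−0.363) = 9.365/0.7970 = 11.75 mg/L.
e^(−k_1 t) = e^(−0.363×1.561) = 0.5675; e^(−k_r t) = e^(−1.16×1.561) = 0.1636.
D = 11.75 × (0.5675 − 0.1636) + 3.31 × 0.1636 = 4.746 + 0.5415 = 5.288 mg/L.
DO = C_s − D = 7.81 − 5.288 = 2.522 mg/L.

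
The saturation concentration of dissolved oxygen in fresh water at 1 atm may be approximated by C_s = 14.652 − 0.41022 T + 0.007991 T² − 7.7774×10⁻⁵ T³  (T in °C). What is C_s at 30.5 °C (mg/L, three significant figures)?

C_s ≈ 7.37 mg/L

C_s = 14.652 − 0.41022×30.5 + 0.007991×30.5² − 7.7774×10⁻⁵×30.5³ = 7.367 mg/L.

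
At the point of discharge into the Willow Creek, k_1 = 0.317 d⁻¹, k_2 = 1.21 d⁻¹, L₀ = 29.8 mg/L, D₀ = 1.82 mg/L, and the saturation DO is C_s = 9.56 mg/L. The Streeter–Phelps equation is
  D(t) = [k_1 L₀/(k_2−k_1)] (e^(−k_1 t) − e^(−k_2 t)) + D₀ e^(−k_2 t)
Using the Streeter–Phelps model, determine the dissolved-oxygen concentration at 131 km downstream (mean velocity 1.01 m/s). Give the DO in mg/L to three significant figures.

Travel time t = x/v = 131 km / (1.01 m/s) = 131000 m / 1.01 m/s = 129700 s = 1.501 d.
k_1 L₀/(k_2−k_1) = 0.317×29.8/(1.21−0.317) = 9.447/0.8930 = 10.58 mg/L.
e^(−k_1 t) = e^(−0.317×1.501) = 0.6213; e^(−k_2 t) = e^(−1.21×1.501) = 0.1626.
D = 10.58 × (0.6213 − 0.1626) + 1.82 × 0.1626 = 4.853 + 0.2959 = 5.149 mg/L.
DO = C_s − D = 9.56 − 5.149 = 4.411 mg/L.

DO ≈ 4.41 mg/L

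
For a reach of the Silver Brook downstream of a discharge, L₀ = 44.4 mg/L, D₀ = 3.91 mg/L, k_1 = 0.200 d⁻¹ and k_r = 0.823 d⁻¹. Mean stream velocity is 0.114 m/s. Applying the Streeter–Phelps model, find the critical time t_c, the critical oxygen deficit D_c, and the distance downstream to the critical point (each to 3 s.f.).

t_c ≈ 1.76 d; D_c ≈ 7.59 mg/L; x_c ≈ 17.3 km

At the critical point dD/dt = 0, so k_1 L₀ e^(−k_1 t) = k_r D. Substituting D(t) from the Streeter–Phelps equation and solving for t gives
t_c = ln[(k_r/k_1)(1 − D₀(k_r−k_1)/(k_1 L₀))] / (k_r−k_1).
Here k_r−k_1 = 0.6230 d⁻¹ and 1 − D₀(k_r−k_1)/(k_1 L₀) = 1 − 3.91×0.6230/(0.200×44.4) = 0.7257, so
t_c = ln(4.115 × 0.7257) / 0.6230 = 1.094 / 0.6230 = 1.756 d.
D_c = (k_1/k_r) L₀ e^(−k_1 t_c) = (0.200/0.823) × 44.4 × e^(−0.200×1.756) = 0.2430 × 44.4 × 0.7038 = 7.594 mg/L.
x_c = v t_c = 0.114 m/s × 1.756 d × 86400 s/d = 17300 m ≈ 17.3 km.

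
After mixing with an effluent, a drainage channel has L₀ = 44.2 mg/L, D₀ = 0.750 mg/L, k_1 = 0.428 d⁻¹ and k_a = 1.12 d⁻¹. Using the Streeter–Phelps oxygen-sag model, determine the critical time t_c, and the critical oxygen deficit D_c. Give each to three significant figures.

t_c ≈ 1.35 d; D_c ≈ 9.48 mg/L

At the critical point dD/dt = 0, so k_1 L₀ e^(−k_1 t) = k_a D. Substituting D(t) from the Streeter–Phelps equation and solving for t gives
t_c = ln[(k_a/k_1)(1 − D₀(k_a−k_1)/(k_1 L₀))] / (k_a−k_1).
Here k_a−k_1 = 0.6920 d⁻¹ and 1 − D₀(k_a−k_1)/(k_1 L₀) = 1 − 0.750×0.6920/(0.428×44.2) = 0.9726, so
t_c = ln(2.617 × 0.9726) / 0.6920 = 0.9341 / 0.6920 = 1.350 d.
L(t_c) = L₀ e^(−k_1 t_c) = 44.2 × 0.5612 = 24.80 mg/L, and at the critical point k_a D_c = k_1 L, so D_c = (0.428/1.12) × 24.80 = 9.478 mg/L.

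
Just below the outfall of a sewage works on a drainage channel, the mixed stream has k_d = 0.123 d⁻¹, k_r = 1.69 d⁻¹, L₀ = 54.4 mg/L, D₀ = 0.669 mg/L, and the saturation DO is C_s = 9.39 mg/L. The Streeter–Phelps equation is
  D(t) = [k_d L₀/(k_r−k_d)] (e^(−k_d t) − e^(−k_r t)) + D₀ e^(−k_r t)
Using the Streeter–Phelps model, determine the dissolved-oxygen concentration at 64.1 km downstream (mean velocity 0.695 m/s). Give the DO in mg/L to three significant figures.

Travel time t = x/v = 64.1 km / (0.695 m/s) = 64100 m / 0.695 m/s = 92230 s = 1.067 d.
k_d L₀/(k_r−k_d) = 0.123×54.4/(1.69−0.123) = 6.691/1.567 = 4.270 mg/L.
e^(−k_d t) = e^(−0.123×1.067) = 0.8770; e^(−k_r t) = e^(−1.69×1.067) = 0.1646.
D = 4.270 × (0.8770 − 0.1646) + 0.669 × 0.1646 = 3.042 + 0.1101 = 3.152 mg/L.
DO = C_s − D = 9.39 − 3.152 = 6.238 mg/L.

DO ≈ 6.24 mg/L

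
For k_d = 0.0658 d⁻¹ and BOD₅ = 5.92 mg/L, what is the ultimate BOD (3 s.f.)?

L₀ ≈ 21.1 mg/L

BOD₅ = L₀(1 − e^(−5k_d)) ⇒ L₀ = BOD₅ / (1 − e^(−5×0.0658))
= 5.92 / (1 − 0.7196) = 5.92 / 0.2804 = 21.12 mg/L.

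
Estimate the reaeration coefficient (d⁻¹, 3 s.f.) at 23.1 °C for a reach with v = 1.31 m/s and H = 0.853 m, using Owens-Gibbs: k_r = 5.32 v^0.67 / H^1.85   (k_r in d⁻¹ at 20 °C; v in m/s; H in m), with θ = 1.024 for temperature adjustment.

k_r(20) = 5.32 × 1.31^0.67 / 0.853^1.85 = 5.32 × 1.198 / 0.7452 = 8.555 d⁻¹.
k_r(23.1) = 8.555 × 1.024^(23.1−20) = 8.555 × 1.076 = 9.208 d⁻¹.

k_r ≈ 9.21 d⁻¹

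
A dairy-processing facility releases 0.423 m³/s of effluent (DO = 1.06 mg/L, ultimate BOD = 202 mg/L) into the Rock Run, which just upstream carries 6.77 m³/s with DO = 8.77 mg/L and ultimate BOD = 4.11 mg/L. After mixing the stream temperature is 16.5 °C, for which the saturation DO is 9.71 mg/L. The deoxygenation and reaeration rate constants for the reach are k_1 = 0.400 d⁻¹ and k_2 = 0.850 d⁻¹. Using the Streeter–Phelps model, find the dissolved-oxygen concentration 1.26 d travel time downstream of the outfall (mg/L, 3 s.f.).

DO ≈ 5.57 mg/L

Mixed DO = (6.77×8.77 + 0.423×1.06)/(6.77+0.423) = 59.82/7.193 = 8.317 mg/L.
Mixed L₀ = (6.77×4.11 + 0.423×202)/(7.193) = 113.3/7.193 = 15.75 mg/L.
Initial deficit D₀ = C_s − DO₀ = 9.71 − 8.317 = 1.393 mg/L.
D(1.26) = [0.400×15.75/(0.850−0.400)](e^(−0.400×1.26) − e^(−0.850×1.26)) + 1.393 e^(−0.850×1.26)
= 14.00 × (0.6041 − 0.3427) + 1.393 × 0.3427 = 4.137 mg/L.
DO = 9.71 − 4.137 = 5.573 mg/L.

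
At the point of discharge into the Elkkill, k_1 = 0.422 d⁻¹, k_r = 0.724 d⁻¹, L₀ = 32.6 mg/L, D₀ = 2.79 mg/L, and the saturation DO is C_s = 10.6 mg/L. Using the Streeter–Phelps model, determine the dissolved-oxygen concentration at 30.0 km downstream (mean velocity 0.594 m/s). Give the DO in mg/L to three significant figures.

DO ≈ 3.01 mg/L

Travel time t = x/v = 30.0 km / (0.594 m/s) = 30000 m / 0.594 m/s = 50510 s = 0.5845 d.
k_1 L₀/(k_r−k_1) = 0.422×32.6/(0.724−0.422) = 13.76/0.3020 = 45.55 mg/L.
e^(−k_1 t) = e^(−0.422×0.5845) = 0.7814; e^(−k_r t) = e^(−0.724×0.5845) = 0.6549.
D = 45.55 × (0.7814 − 0.6549) + 2.79 × 0.6549 = 5.760 + 1.827 = 7.588 mg/L.
DO = C_s − D = 10.6 − 7.588 = 3.012 mg/L.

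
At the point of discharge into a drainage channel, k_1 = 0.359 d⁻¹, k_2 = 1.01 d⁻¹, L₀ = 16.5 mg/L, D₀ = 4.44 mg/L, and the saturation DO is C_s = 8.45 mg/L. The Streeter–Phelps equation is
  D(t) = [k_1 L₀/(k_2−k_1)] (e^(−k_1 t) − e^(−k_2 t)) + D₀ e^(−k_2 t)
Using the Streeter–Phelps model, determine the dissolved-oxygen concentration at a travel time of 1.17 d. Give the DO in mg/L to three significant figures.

DO ≈ 3.90 mg/L

k_1 L₀/(k_2−k_1) = 0.359×16.5/(1.01−0.359) = 5.923/0.6510 = 9.099 mg/L.
e^(−k_1 t) = e^(−0.359×1.170) = 0.6570; e^(−k_2 t) = e^(−1.01×1.170) = 0.3068.
D = 9.099 × (0.6570 − 0.3068) + 4.44 × 0.3068 = 3.187 + 1.362 = 4.549 mg/L.
DO = C_s − D = 8.45 − 4.549 = 3.901 mg/L.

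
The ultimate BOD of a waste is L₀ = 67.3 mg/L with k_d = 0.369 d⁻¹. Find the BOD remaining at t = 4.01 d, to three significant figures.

L_t = L₀ e^(−k_d t) = 67.3 × e^(−0.369×4.01) = 67.3 × 0.2277 = 15.32 mg/L.

L ≈ 15.3 mg/L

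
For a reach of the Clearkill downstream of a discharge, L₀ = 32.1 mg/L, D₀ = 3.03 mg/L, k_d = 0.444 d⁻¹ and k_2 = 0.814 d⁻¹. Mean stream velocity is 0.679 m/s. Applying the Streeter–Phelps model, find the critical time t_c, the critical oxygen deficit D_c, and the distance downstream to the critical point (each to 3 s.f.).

With k_2/k_d = 1.833 and 1 − D₀(k_2−k_d)/(k_d L₀) = 0.9213,
t_c = ln(1.833 × 0.9213) / (0.814 − 0.444) = ln(1.689) / 0.3700 = 0.5242/0.3700 = 1.417 d.
L(t_c) = L₀ e^(−k_d t_c) = 32.1 × 0.5331 = 17.11 mg/L, and at the critical point k_2 D_c = k_d L, so D_c = (0.444/0.814) × 17.11 = 9.334 mg/L.
x_c = v t_c = 0.679 m/s × 1.417 d × 86400 s/d = 83120 m ≈ 83.1 km.

t_c ≈ 1.42 d; D_c ≈ 9.33 mg/L; x_c ≈ 83.1 km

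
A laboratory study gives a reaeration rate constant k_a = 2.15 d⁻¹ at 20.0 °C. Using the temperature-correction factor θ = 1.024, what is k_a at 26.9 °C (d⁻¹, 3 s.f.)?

k_a ≈ 2.53 d⁻¹

k_a(T₂) = k_a(T₁) · θ^(T₂−T₁) = 2.15 × 1.024^(26.9−20.0)
= 2.15 × 1.024^6.90 = 2.15 × 1.178 = 2.532 d⁻¹.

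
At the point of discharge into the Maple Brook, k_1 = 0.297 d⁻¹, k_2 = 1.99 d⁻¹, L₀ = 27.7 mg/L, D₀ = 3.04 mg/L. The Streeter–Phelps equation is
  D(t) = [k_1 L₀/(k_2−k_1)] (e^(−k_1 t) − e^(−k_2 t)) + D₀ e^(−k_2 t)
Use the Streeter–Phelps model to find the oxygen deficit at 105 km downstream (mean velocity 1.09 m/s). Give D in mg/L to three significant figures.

D ≈ 3.29 mg/L

Travel time t = x/v = 105 km / (1.09 m/s) = 105000 m / 1.09 m/s = 96330 s = 1.115 d.
k_1 L₀/(k_2−k_1) = 0.297×27.7/(1.99−0.297) = 8.227/1.693 = 4.859 mg/L.
e^(−k_1 t) = e^(−0.297×1.115) = 0.7181; e^(−k_2 t) = e^(−1.99×1.115) = 0.1087.
D = 4.859 × (0.7181 − 0.1087) + 3.04 × 0.1087 = 2.961 + 0.3306 = 3.292 mg/L.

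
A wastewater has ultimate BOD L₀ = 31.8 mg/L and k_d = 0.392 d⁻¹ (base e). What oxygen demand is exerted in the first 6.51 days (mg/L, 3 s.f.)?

y_t = L₀(1 − e^(−k_d t)) = 31.8 × (1 − e^(−0.392×6.51))
= 31.8 × (1 − 0.07793) = 31.8 × 0.9221 = 29.32 mg/L.

y ≈ 29.3 mg/L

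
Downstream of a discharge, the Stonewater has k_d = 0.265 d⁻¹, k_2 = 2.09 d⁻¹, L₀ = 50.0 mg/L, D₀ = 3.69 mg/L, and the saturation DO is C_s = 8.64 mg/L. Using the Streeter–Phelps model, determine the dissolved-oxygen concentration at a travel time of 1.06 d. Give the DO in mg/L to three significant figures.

DO ≈ 3.55 mg/L

k_d L₀/(k_2−k_d) = 0.265×50.0/(2.09−0.265) = 13.25/1.825 = 7.260 mg/L.
e^(−k_d t) = e^(−0.265×1.060) = 0.7551; e^(−k_2 t) = e^(−2.09×1.060) = 0.1091.
D = 7.260 × (0.7551 − 0.1091) + 3.69 × 0.1091 = 4.690 + 0.4026 = 5.093 mg/L.
DO = C_s − D = 8.64 − 5.093 = 3.547 mg/L.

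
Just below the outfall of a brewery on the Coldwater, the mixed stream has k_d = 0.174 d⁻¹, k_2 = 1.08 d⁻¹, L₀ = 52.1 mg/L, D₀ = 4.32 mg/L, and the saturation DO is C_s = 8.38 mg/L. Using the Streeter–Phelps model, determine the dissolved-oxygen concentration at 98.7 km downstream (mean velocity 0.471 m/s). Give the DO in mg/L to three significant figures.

Travel time t = x/v = 98.7 km / (0.471 m/s) = 98700 m / 0.471 m/s = 209600 s = 2.425 d.
k_d L₀/(k_2−k_d) = 0.174×52.1/(1.08−0.174) = 9.065/0.9060 = 10.01 mg/L.
e^(−k_d t) = e^(−0.174×2.425) = 0.6557; e^(−k_2 t) = e^(−1.08×2.425) = 0.07284.
D = 10.01 × (0.6557 − 0.07284) + 4.32 × 0.07284 = 5.832 + 0.3147 = 6.147 mg/L.
DO = C_s − D = 8.38 − 6.147 = 2.233 mg/L.

DO ≈ 2.23 mg/L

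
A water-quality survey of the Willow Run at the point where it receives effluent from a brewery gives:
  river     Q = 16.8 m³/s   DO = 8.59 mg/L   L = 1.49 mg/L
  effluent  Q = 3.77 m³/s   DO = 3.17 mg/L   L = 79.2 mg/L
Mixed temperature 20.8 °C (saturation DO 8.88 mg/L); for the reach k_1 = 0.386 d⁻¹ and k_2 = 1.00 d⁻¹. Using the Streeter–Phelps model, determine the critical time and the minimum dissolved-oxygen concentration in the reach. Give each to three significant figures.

t_c ≈ 1.32 d; minimum DO ≈ 5.24 mg/L

Mixed DO = (16.8×8.59 + 3.77×3.17)/(16.8+3.77) = 156.3/20.57 = 7.597 mg/L.
Mixed L₀ = (16.8×1.49 + 3.77×79.2)/(20.57) = 323.6/20.57 = 15.73 mg/L.
Initial deficit D₀ = C_s − DO₀ = 8.88 − 7.597 = 1.283 mg/L.
t_c = (1/0.6140) ln[(1.00/0.386)(1 − 1.283×0.6140/(0.386×15.73))] = 1.629 × ln(2.255) = 1.324 d.
D_c = (0.386/1.00) × 15.73 × e^(−0.386×1.324) = 0.3860 × 15.73 × 0.5999 = 3.643 mg/L.
Minimum DO = 8.88 − 3.643 = 5.237 mg/L.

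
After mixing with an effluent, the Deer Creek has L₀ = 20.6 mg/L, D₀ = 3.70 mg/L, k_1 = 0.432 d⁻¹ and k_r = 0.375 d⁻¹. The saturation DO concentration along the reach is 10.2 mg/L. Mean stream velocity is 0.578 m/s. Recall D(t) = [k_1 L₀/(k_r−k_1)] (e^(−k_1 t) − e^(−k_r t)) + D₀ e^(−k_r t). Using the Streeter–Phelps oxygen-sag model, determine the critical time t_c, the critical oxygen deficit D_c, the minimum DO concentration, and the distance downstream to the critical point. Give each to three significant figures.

t_c ≈ 2.07 d; D_c ≈ 9.70 mg/L; min DO ≈ 0.502 mg/L; x_c ≈ 103 km

With k_r/k_1 = 0.8681 and 1 − D₀(k_r−k_1)/(k_1 L₀) = 1.024,
t_c = ln(0.8681 × 1.024) / (0.375 − 0.432) = ln(0.8886) / -0.05700 = -0.1181/-0.05700 = 2.072 d.
L(t_c) = L₀ e^(−k_1 t_c) = 20.6 × 0.4086 = 8.418 mg/L, and at the critical point k_r D_c = k_1 L, so D_c = (0.432/0.375) × 8.418 = 9.698 mg/L.
Minimum DO = C_s − D_c = 10.2 − 9.698 = 0.5023 mg/L.
x_c = v t_c = 0.578 m/s × 2.072 d × 86400 s/d = 103500 m ≈ 103 km.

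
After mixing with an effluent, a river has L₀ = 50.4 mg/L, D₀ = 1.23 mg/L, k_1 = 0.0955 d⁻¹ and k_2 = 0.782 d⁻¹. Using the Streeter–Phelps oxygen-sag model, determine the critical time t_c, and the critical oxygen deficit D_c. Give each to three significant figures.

t_c ≈ 2.78 d; D_c ≈ 4.72 mg/L

t_c = [1/(k_2−k_1)] ln[(k_2/k_1)(1 − D₀(k_2−k_1)/(k_1 L₀))]
= [1/(0.782−0.0955)] ln[(0.782/0.0955)(1 − 1.23×0.6865/(0.0955×50.4))]
= (1/0.6865) ln[8.188 × 0.8246] = 1.457 × ln(6.752) = 1.457 × 1.910 = 2.782 d.
D_c = (k_1/k_2) L₀ e^(−k_1 t_c) = (0.0955/0.782) × 50.4 × e^(−0.0955×2.782) = 0.1221 × 50.4 × 0.7667 = 4.719 mg/L.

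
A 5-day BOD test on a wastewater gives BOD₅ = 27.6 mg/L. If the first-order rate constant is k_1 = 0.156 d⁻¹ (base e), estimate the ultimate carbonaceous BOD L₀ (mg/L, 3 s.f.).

L₀ ≈ 51.0 mg/L

BOD₅ = L₀(1 − e^(−5k_1)) ⇒ L₀ = BOD₅ / (1 − e^(−5×0.156))
= 27.6 / (1 − 0.4584) = 27.6 / 0.5416 = 50.96 mg/L.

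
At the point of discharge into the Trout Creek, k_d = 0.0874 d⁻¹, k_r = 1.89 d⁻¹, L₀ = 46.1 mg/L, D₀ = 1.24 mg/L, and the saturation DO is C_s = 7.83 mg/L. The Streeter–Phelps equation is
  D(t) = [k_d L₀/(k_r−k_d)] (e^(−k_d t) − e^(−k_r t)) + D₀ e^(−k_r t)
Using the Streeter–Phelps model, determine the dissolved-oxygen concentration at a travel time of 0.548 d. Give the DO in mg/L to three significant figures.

k_d L₀/(k_r−k_d) = 0.0874×46.1/(1.89−0.0874) = 4.029/1.803 = 2.235 mg/L.
e^(−k_d t) = e^(−0.0874×0.5480) = 0.9532; e^(−k_r t) = e^(−1.89×0.5480) = 0.3550.
D = 2.235 × (0.9532 − 0.3550) + 1.24 × 0.3550 = 1.337 + 0.4402 = 1.777 mg/L.
DO = C_s − D = 7.83 − 1.777 = 6.053 mg/L.

DO ≈ 6.05 mg/L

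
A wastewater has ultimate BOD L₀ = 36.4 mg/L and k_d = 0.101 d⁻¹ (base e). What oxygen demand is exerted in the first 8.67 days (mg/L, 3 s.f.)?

y ≈ 21.2 mg/L

y_t = L₀(1 − e^(−k_d t)) = 36.4 × (1 − e^(−0.101×8.67))
= 36.4 × (1 − 0.4166) = 36.4 × 0.5834 = 21.24 mg/L.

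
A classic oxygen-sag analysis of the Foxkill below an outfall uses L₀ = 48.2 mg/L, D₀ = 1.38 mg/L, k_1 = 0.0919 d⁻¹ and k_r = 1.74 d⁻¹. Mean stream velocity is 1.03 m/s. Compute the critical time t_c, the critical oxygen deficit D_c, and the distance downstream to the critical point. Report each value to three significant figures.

At the critical point dD/dt = 0, so k_1 L₀ e^(−k_1 t) = k_r D. Substituting D(t) from the Streeter–Phelps equation and solving for t gives
t_c = ln[(k_r/k_1)(1 − D₀(k_r−k_1)/(k_1 L₀))] / (k_r−k_1).
Here k_r−k_1 = 1.648 d⁻¹ and 1 − D₀(k_r−k_1)/(k_1 L₀) = 1 − 1.38×1.648/(0.0919×48.2) = 0.4865, so
t_c = ln(18.93 × 0.4865) / 1.648 = 2.221 / 1.648 = 1.347 d.
L(t_c) = L₀ e^(−k_1 t_c) = 48.2 × 0.8835 = 42.59 mg/L, and at the critical point k_r D_c = k_1 L, so D_c = (0.0919/1.74) × 42.59 = 2.249 mg/L.
x_c = v t_c = 1.03 m/s × 1.347 d × 86400 s/d = 119900 m ≈ 120 km.

t_c ≈ 1.35 d; D_c ≈ 2.25 mg/L; x_c ≈ 120 km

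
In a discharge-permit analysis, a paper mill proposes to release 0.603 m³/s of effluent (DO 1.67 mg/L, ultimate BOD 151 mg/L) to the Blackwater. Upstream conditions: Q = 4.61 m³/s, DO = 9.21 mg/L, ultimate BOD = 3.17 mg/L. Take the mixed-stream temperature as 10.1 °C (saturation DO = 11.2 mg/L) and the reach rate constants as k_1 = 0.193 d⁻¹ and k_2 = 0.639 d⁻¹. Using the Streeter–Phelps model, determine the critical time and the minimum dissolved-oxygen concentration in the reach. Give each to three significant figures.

Mixed DO = (4.61×9.21 + 0.603×1.67)/(4.61+0.603) = 43.47/5.213 = 8.338 mg/L.
Mixed L₀ = (4.61×3.17 + 0.603×151)/(5.213) = 105.7/5.213 = 20.27 mg/L.
Initial deficit D₀ = C_s − DO₀ = 11.2 − 8.338 = 2.862 mg/L.
t_c = (1/0.4460) ln[(0.639/0.193)(1 − 2.862×0.4460/(0.193×20.27))] = 2.242 × ln(2.231) = 1.799 d.
D_c = (0.193/0.639) × 20.27 × e^(−0.193×1.799) = 0.3020 × 20.27 × 0.7067 = 4.327 mg/L.
Minimum DO = 11.2 − 4.327 = 6.873 mg/L.

t_c ≈ 1.80 d; minimum DO ≈ 6.87 mg/L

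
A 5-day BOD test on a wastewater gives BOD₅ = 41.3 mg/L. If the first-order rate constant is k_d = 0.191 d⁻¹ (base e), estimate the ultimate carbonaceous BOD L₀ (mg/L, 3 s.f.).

L₀ ≈ 67.1 mg/L

BOD₅ = L₀(1 − e^(−5k_d)) ⇒ L₀ = BOD₅ / (1 − e^(−5×0.191))
= 41.3 / (1 − 0.3848) = 41.3 / 0.6152 = 67.13 mg/L.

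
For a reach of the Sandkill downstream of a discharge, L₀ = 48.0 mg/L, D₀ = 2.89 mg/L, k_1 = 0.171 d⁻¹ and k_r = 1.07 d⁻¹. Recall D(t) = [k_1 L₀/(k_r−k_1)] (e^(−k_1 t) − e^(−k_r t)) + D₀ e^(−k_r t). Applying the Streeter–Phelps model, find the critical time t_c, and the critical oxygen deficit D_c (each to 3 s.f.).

At the critical point dD/dt = 0, so k_1 L₀ e^(−k_1 t) = k_r D. Substituting D(t) from the Streeter–Phelps equation and solving for t gives
t_c = ln[(k_r/k_1)(1 − D₀(k_r−k_1)/(k_1 L₀))] / (k_r−k_1).
Here k_r−k_1 = 0.8990 d⁻¹ and 1 − D₀(k_r−k_1)/(k_1 L₀) = 1 − 2.89×0.8990/(0.171×48.0) = 0.6835, so
t_c = ln(6.257 × 0.6835) / 0.8990 = 1.453 / 0.8990 = 1.616 d.
D_c = (k_1/k_r) L₀ e^(−k_1 t_c) = (0.171/1.07) × 48.0 × e^(−0.171×1.616) = 0.1598 × 48.0 × 0.7585 = 5.818 mg/L.

t_c ≈ 1.62 d; D_c ≈ 5.82 mg/L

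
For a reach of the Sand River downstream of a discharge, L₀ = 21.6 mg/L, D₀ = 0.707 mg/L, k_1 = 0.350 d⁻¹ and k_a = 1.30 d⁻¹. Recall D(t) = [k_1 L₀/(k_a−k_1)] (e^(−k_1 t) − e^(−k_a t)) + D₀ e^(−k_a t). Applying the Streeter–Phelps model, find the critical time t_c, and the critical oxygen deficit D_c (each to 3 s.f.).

t_c ≈ 1.28 d; D_c ≈ 3.71 mg/L

t_c = [1/(k_a−k_1)] ln[(k_a/k_1)(1 − D₀(k_a−k_1)/(k_1 L₀))]
= [1/(1.30−0.350)] ln[(1.30/0.350)(1 − 0.707×0.9500/(0.350×21.6))]
= (1/0.9500) ln[3.714 × 0.9112] = 1.053 × ln(3.384) = 1.053 × 1.219 = 1.283 d.
D_c = (k_1/k_a) L₀ e^(−k_1 t_c) = (0.350/1.30) × 21.6 × e^(−0.350×1.283) = 0.2692 × 21.6 × 0.6382 = 3.711 mg/L.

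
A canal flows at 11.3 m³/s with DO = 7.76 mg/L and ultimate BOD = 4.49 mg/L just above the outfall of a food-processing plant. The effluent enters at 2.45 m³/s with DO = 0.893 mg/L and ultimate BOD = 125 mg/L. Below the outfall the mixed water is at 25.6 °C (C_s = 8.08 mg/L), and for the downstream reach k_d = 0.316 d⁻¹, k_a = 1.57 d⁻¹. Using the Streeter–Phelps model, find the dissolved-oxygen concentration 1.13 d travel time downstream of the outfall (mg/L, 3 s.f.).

DO ≈ 4.35 mg/L

Mixed DO = (11.3×7.76 + 2.45×0.893)/(11.3+2.45) = 89.88/13.75 = 6.536 mg/L.
Mixed L₀ = (11.3×4.49 + 2.45×125)/(13.75) = 357.0/13.75 = 25.96 mg/L.
Initial deficit D₀ = C_s − DO₀ = 8.08 − 6.536 = 1.544 mg/L.
D(1.13) = [0.316×25.96/(1.57−0.316)](e^(−0.316×1.13) − e^(−1.57×1.13)) + 1.544 e^(−1.57×1.13)
= 6.542 × (0.6997 − 0.1696) + 1.544 × 0.1696 = 3.730 mg/L.
DO = 8.08 − 3.730 = 4.350 mg/L.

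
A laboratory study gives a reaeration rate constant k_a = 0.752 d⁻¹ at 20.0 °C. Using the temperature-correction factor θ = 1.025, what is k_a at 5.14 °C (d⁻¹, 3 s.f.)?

k_a(T₂) = k_a(T₁) · θ^(T₂−T₁) = 0.752 × 1.025^(5.14−20.0)
= 0.752 × 1.025^-14.9 = 0.752 × 0.6929 = 0.5210 d⁻¹.

k_a ≈ 0.521 d⁻¹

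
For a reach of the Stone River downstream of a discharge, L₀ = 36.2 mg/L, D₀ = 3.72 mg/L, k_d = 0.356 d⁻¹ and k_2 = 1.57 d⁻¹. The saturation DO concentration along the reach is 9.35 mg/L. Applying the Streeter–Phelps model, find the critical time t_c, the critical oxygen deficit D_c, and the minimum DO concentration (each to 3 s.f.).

t_c ≈ 0.867 d; D_c ≈ 6.03 mg/L; min DO ≈ 3.32 mg/L

With k_2/k_d = 4.410 and 1 − D₀(k_2−k_d)/(k_d L₀) = 0.6496,
t_c = ln(4.410 × 0.6496) / (1.57 − 0.356) = ln(2.865) / 1.214 = 1.052/1.214 = 0.8669 d.
D_c = (k_d/k_2) L₀ e^(−k_d t_c) = (0.356/1.57) × 36.2 × e^(−0.356×0.8669) = 0.2268 × 36.2 × 0.7345 = 6.029 mg/L.
Minimum DO = C_s − D_c = 9.35 − 6.029 = 3.321 mg/L.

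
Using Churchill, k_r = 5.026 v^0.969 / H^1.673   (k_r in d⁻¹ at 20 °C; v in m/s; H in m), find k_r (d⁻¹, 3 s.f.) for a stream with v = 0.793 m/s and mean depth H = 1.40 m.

k_r ≈ 2.29 d⁻¹

k_r = 5.026 × 0.793^0.969 / 1.40^1.673 = 5.026 × 0.7987 / 1.756 = 2.286 d⁻¹.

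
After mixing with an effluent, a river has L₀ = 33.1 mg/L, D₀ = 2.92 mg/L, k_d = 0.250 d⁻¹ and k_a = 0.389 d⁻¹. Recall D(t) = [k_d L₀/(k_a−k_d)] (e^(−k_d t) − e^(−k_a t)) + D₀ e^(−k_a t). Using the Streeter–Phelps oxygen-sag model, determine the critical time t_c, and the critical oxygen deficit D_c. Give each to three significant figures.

With k_a/k_d = 1.556 and 1 − D₀(k_a−k_d)/(k_d L₀) = 0.9510,
t_c = ln(1.556 × 0.9510) / (0.389 − 0.250) = ln(1.480) / 0.1390 = 0.3918/0.1390 = 2.819 d.
D_c = (k_d/k_a) L₀ e^(−k_d t_c) = (0.250/0.389) × 33.1 × e^(−0.250×2.819) = 0.6427 × 33.1 × 0.4942 = 10.51 mg/L.

t_c ≈ 2.82 d; D_c ≈ 10.5 mg/L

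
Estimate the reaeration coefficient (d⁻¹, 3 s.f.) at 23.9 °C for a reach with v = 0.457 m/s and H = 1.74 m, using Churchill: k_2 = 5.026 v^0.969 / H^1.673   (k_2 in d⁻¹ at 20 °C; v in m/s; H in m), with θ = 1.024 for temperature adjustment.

k_2(20) = 5.026 × 0.457^0.969 / 1.74^1.673 = 5.026 × 0.4682 / 2.526 = 0.9316 d⁻¹.
k_2(23.9) = 0.9316 × 1.024^(23.9−20) = 0.9316 × 1.097 = 1.022 d⁻¹.

k_2 ≈ 1.02 d⁻¹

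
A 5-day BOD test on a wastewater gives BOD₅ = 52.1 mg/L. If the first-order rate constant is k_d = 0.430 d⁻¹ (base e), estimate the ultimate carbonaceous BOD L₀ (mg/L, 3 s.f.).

L₀ ≈ 59.0 mg/L

BOD₅ = L₀(1 − e^(−5k_d)) ⇒ L₀ = BOD₅ / (1 − e^(−5×0.430))
= 52.1 / (1 − 0.1165) = 52.1 / 0.8835 = 58.97 mg/L.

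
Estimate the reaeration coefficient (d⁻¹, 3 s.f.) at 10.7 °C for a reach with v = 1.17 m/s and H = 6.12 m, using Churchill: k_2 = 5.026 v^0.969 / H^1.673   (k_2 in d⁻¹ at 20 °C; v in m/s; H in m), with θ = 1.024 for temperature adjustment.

k_2 ≈ 0.227 d⁻¹

k_2(20) = 5.026 × 1.17^0.969 / 6.12^1.673 = 5.026 × 1.164 / 20.71 = 0.2825 d⁻¹.
k_2(10.7) = 0.2825 × 1.024^(10.7−20) = 0.2825 × 0.8021 = 0.2266 d⁻¹.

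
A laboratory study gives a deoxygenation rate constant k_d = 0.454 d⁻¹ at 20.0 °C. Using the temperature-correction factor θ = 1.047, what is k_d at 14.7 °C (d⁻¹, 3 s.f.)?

k_d ≈ 0.356 d⁻¹

k_d(T₂) = k_d(T₁) · θ^(T₂−T₁) = 0.454 × 1.047^(14.7−20.0)
= 0.454 × 1.047^-5.30 = 0.454 × 0.7839 = 0.3559 d⁻¹.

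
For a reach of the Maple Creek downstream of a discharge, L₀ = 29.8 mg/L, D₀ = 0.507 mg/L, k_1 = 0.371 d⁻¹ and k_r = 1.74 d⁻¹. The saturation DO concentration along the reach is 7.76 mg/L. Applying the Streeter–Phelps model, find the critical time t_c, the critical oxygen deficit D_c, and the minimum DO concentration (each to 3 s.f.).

With k_r/k_1 = 4.690 and 1 − D₀(k_r−k_1)/(k_1 L₀) = 0.9372,
t_c = ln(4.690 × 0.9372) / (1.74 − 0.371) = ln(4.396) / 1.369 = 1.481/1.369 = 1.082 d.
D_c = (k_1/k_r) L₀ e^(−k_1 t_c) = (0.371/1.74) × 29.8 × e^(−0.371×1.082) = 0.2132 × 29.8 × 0.6695 = 4.254 mg/L.
Minimum DO = C_s − D_c = 7.76 − 4.254 = 3.506 mg/L.

t_c ≈ 1.08 d; D_c ≈ 4.25 mg/L; min DO ≈ 3.51 mg/L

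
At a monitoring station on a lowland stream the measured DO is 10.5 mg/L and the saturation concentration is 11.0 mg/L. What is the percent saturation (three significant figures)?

95.5 % saturation

% saturation = C/C_s × 100 = 10.5/11.0 × 100 = 95.5 %.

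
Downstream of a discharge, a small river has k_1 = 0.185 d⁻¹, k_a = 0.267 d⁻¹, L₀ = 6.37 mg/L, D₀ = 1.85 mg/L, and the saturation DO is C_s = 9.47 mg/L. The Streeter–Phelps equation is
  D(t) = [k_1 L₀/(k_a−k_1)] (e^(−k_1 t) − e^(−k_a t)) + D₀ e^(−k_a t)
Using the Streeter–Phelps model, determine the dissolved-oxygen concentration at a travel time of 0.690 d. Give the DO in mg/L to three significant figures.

DO ≈ 7.24 mg/L

k_1 L₀/(k_a−k_1) = 0.185×6.37/(0.267−0.185) = 1.178/0.08200 = 14.37 mg/L.
e^(−k_1 t) = e^(−0.185×0.6900) = 0.8802; e^(−k_a t) = e^(−0.267×0.6900) = 0.8317.
D = 14.37 × (0.8802 − 0.8317) + 1.85 × 0.8317 = 0.6958 + 1.539 = 2.235 mg/L.
DO = C_s − D = 9.47 − 2.235 = 7.235 mg/L.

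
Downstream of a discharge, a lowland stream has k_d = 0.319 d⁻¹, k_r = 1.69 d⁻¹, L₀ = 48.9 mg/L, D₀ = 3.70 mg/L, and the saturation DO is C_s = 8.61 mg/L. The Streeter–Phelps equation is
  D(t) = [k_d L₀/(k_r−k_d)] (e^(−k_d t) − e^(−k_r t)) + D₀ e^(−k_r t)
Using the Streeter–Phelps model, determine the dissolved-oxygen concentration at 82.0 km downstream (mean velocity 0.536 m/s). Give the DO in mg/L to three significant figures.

Travel time t = x/v = 82.0 km / (0.536 m/s) = 82000 m / 0.536 m/s = 153000 s = 1.771 d.
k_d L₀/(k_r−k_d) = 0.319×48.9/(1.69−0.319) = 15.60/1.371 = 11.38 mg/L.
e^(−k_d t) = e^(−0.319×1.771) = 0.5685; e^(−k_r t) = e^(−1.69×1.771) = 0.05017.
D = 11.38 × (0.5685 − 0.05017) + 3.70 × 0.05017 = 5.897 + 0.1856 = 6.083 mg/L.
DO = C_s − D = 8.61 − 6.083 = 2.527 mg/L.

DO ≈ 2.53 mg/L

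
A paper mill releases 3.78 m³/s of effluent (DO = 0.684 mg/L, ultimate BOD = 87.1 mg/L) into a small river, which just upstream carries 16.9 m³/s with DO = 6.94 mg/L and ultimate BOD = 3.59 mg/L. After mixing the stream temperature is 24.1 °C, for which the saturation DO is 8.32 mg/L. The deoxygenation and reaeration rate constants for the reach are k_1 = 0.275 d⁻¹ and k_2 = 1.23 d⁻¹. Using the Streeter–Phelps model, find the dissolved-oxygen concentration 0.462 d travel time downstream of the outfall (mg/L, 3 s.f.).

Mixed DO = (16.9×6.94 + 3.78×0.684)/(16.9+3.78) = 119.9/20.68 = 5.796 mg/L.
Mixed L₀ = (16.9×3.59 + 3.78×87.1)/(20.68) = 389.9/20.68 = 18.85 mg/L.
Initial deficit D₀ = C_s − DO₀ = 8.32 − 5.796 = 2.524 mg/L.
D(0.462) = [0.275×18.85/(1.23−0.275)](e^(−0.275×0.462) − e^(−1.23×0.462)) + 2.524 e^(−1.23×0.462)
= 5.429 × (0.8807 − 0.5665) + 2.524 × 0.5665 = 3.135 mg/L.
DO = 8.32 − 3.135 = 5.185 mg/L.

DO ≈ 5.18 mg/L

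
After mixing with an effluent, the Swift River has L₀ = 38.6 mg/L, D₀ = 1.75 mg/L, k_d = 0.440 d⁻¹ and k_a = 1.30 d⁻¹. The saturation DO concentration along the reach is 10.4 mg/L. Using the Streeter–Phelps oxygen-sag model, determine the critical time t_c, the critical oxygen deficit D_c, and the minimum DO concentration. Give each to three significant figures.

At the critical point dD/dt = 0, so k_d L₀ e^(−k_d t) = k_a D. Substituting D(t) from the Streeter–Phelps equation and solving for t gives
t_c = ln[(k_a/k_d)(1 − D₀(k_a−k_d)/(k_d L₀))] / (k_a−k_d).
Here k_a−k_d = 0.8600 d⁻¹ and 1 − D₀(k_a−k_d)/(k_d L₀) = 1 − 1.75×0.8600/(0.440×38.6) = 0.9114, so
t_c = ln(2.955 × 0.9114) / 0.8600 = 0.9906 / 0.8600 = 1.152 d.
L(t_c) = L₀ e^(−k_d t_c) = 38.6 × 0.6024 = 23.25 mg/L, and at the critical point k_a D_c = k_d L, so D_c = (0.440/1.30) × 23.25 = 7.870 mg/L.
Minimum DO = C_s − D_c = 10.4 − 7.870 = 2.530 mg/L.

t_c ≈ 1.15 d; D_c ≈ 7.87 mg/L; min DO ≈ 2.53 mg/L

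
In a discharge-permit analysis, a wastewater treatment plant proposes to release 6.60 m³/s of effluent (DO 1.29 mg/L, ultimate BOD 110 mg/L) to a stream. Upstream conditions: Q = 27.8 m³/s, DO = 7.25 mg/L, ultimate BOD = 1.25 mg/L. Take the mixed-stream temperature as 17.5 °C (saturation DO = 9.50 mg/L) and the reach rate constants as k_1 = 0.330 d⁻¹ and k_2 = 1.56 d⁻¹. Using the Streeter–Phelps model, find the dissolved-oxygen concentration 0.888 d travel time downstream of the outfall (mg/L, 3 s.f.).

Mixed DO = (27.8×7.25 + 6.60×1.29)/(27.8+6.60) = 210.1/34.40 = 6.107 mg/L.
Mixed L₀ = (27.8×1.25 + 6.60×110)/(34.40) = 760.8/34.40 = 22.11 mg/L.
Initial deficit D₀ = C_s − DO₀ = 9.50 − 6.107 = 3.393 mg/L.
D(0.888) = [0.330×22.11/(1.56−0.330)](e^(−0.330×0.888) − e^(−1.56×0.888)) + 3.393 e^(−1.56×0.888)
= 5.933 × (0.7460 − 0.2503) + 3.393 × 0.2503 = 3.791 mg/L.
DO = 9.50 − 3.791 = 5.709 mg/L.

DO ≈ 5.71 mg/L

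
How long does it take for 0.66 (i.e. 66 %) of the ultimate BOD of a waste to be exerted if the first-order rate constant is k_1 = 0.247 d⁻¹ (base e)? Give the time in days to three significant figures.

y/L₀ = 1 − e^(−k_1 t) = 0.66 ⇒ e^(−k_1 t) = 0.340
t = −ln(0.340) / 0.247 = 1.079 / 0.247 = 4.368 d.

t ≈ 4.37 d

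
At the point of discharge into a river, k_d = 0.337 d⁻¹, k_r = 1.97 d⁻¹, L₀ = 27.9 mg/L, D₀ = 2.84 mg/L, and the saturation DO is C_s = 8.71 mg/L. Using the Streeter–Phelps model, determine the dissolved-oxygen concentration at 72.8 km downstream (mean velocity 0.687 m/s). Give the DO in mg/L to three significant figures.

Travel time t = x/v = 72.8 km / (0.687 m/s) = 72800 m / 0.687 m/s = 106000 s = 1.226 d.
k_d L₀/(k_r−k_d) = 0.337×27.9/(1.97−0.337) = 9.402/1.633 = 5.758 mg/L.
e^(−k_d t) = e^(−0.337×1.226) = 0.6614; e^(−k_r t) = e^(−1.97×1.226) = 0.08926.
D = 5.758 × (0.6614 − 0.08926) + 2.84 × 0.08926 = 3.294 + 0.2535 = 3.548 mg/L.
DO = C_s − D = 8.71 − 3.548 = 5.162 mg/L.

DO ≈ 5.16 mg/L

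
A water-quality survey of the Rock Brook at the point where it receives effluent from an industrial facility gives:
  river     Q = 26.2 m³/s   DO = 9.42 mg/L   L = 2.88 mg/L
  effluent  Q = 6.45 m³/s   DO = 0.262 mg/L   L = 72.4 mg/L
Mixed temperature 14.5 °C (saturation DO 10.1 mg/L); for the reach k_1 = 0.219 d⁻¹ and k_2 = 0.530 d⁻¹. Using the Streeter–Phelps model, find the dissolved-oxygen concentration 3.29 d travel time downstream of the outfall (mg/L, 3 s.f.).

Mixed DO = (26.2×9.42 + 6.45×0.262)/(26.2+6.45) = 248.5/32.65 = 7.611 mg/L.
Mixed L₀ = (26.2×2.88 + 6.45×72.4)/(32.65) = 542.4/32.65 = 16.61 mg/L.
Initial deficit D₀ = C_s − DO₀ = 10.1 − 7.611 = 2.489 mg/L.
D(3.29) = [0.219×16.61/(0.530−0.219)](e^(−0.219×3.29) − e^(−0.530×3.29)) + 2.489 e^(−0.530×3.29)
= 11.70 × (0.4865 − 0.1749) + 2.489 × 0.1749 = 4.081 mg/L.
DO = 10.1 − 4.081 = 6.019 mg/L.

DO ≈ 6.02 mg/L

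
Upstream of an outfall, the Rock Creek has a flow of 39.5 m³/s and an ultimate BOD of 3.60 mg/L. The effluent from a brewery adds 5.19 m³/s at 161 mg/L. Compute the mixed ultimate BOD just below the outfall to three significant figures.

Flow-weighted mixing: C = (Q_r C_r + Q_w C_w)/(Q_r + Q_w)
= (39.5×3.60 + 5.19×161)/(39.5 + 5.19) = 977.8/44.69 = 21.88 mg/L.

21.9 mg/L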